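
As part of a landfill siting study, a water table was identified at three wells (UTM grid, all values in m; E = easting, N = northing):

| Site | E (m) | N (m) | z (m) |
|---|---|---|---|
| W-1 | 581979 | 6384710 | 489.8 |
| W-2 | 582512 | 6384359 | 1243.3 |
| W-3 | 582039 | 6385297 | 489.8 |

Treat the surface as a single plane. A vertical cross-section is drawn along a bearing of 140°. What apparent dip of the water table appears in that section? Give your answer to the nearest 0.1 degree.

Let the plane be z = a·E + b·N + c.
W-2−W-1: 533a − 351b = 753.5;  W-3−W-1: 60a + 587b = 0.
Solving gives a = 1.32454, b = −0.13539.
Unit vector along 140° is (sin 140°, cos 140°) = (0.6428, -0.7660).
Slope in that direction = a·(0.6428) + b·(-0.7660) = 0.95511.
Apparent dip = arctan|0.95511| = 43.7° (true dip is 53.1°, so apparent ≤ true as expected).

43.7°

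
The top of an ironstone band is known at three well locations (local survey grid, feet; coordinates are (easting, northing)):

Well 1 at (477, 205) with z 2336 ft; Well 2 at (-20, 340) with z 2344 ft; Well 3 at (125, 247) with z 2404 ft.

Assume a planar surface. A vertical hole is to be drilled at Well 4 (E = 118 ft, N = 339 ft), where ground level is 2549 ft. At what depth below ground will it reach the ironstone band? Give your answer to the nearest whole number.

250 ft

Two edge vectors: Well 1→Well 2 = (-497, 135, 8), Well 1→Well 3 = (-352, 42, 68).
Normal n = (Well 1→Well 2) × (Well 1→Well 3) = (8844, 30980, 26646).
So ∂z/∂E = −n_x/n_z = −0.33191 and ∂z/∂N = −n_y/n_z = −1.16265.
Intercept c from Well 1: 2336 + 158.32 + 238.34 = 2732.66.
At (118, 339): z_contact = −39.2 − 394.1 + 2732.66 = 2299.4 ft.
Depth below ground = 2549 − 2299.4 = 250 ft.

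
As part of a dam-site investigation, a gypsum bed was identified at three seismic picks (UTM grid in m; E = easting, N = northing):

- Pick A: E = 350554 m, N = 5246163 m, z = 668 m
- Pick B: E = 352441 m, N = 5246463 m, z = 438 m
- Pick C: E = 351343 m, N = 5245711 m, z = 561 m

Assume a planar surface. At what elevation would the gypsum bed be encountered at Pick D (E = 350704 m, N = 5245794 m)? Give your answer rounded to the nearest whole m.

Two edge vectors: Pick A→Pick B = (1887, 300, -230), Pick A→Pick C = (789, -452, -107).
Normal n = (Pick A→Pick B) × (Pick A→Pick C) = (-136060, 20439, -1089624).
So ∂z/∂E = −n_x/n_z = −0.12486876 and ∂z/∂N = −n_y/n_z = 0.01875785.
Intercept c from Pick A: 668 + 43773.24 − 98406.72 = −53965.48.
At (350704, 5245794): z = −43792.0 + 98399.8 − 53965.48 = 642.3 m.

642 m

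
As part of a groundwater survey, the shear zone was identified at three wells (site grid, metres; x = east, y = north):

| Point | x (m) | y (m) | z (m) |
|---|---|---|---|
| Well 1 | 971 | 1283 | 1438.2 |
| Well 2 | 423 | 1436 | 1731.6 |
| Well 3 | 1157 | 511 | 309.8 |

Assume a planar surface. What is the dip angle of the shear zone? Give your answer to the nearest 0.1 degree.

Let the plane be z = a·x + b·y + c.
Well 2−Well 1: −548a + 153b = 293.4;  Well 3−Well 1: 186a − 772b = −1128.4.
Solving gives a = −0.13649, b = 1.42877.
Gradient magnitude |∇z| = √(a² + b²) = √(0.01863 + 2.04139) = 1.43528.
True dip = arctan(1.43528) = 55.1°, dipping toward S (azimuth ≈ 175°).

55.1°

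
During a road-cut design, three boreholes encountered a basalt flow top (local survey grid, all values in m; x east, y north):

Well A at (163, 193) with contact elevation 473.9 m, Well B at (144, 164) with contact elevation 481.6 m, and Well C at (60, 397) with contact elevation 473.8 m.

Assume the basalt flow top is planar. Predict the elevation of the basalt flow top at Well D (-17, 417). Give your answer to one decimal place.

489.1 m

Two edge vectors: Well A→Well B = (-19, -29, 7.7), Well A→Well C = (-103, 204, -0.1).
Normal n = (Well A→Well B) × (Well A→Well C) = (-1567.9, -795, -6863).
So ∂z/∂x = −n_x/n_z = −0.22846 and ∂z/∂y = −n_y/n_z = −0.11584.
Intercept c from Well A: 473.9 + 37.24 + 22.36 = 533.50.
At (-17, 417): z = 3.9 − 48.3 + 533.50 = 489.1 m.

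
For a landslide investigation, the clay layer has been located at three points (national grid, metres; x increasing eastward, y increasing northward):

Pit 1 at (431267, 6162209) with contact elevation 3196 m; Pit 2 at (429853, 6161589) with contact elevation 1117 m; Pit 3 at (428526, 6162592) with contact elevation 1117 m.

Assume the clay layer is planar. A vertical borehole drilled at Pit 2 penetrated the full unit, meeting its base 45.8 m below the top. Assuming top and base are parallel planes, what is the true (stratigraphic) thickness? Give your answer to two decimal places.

24.91 m

Let the plane be z = a·x + b·y + c.
Pit 2−Pit 1: −1414a − 620b = −2079;  Pit 3−Pit 1: −2741a + 383b = −2079.
Solving gives a = 0.93050, b = 1.23108.
|∇z| = √(a²+b²) = 1.54318, so dip δ = arctan(1.54318) = 57.06°.
True thickness = vertical thickness × cos δ = 45.8 × cos 57.06° = 24.91 m.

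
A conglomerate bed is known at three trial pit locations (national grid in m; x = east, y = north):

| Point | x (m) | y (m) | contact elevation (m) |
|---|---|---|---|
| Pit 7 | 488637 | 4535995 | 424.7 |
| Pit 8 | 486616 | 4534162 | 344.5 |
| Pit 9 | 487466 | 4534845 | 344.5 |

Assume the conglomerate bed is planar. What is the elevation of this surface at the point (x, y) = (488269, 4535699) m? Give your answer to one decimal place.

Two edge vectors: Pit 7→Pit 8 = (-2021, -1833, -80.2), Pit 7→Pit 9 = (-1171, -1150, -80.2).
Normal n = (Pit 7→Pit 8) × (Pit 7→Pit 9) = (54776.6, -68170, 177707).
So ∂z/∂x = −n_x/n_z = −0.308241093 and ∂z/∂y = −n_y/n_z = 0.383608974.
Intercept c from Pit 7: 424.7 + 150618.00 − 1740048.39 = −1589005.69.
At (488269, 4535699): z = −150504.6 + 1739934.8 − 1589005.69 = 424.6 m.

424.6 m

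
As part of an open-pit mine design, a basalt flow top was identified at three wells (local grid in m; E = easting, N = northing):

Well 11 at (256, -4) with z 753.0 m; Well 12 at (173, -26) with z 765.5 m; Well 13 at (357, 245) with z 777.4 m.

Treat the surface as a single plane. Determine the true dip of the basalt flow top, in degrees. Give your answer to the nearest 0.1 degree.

Let the plane be z = a·E + b·N + c.
Well 12−Well 11: −83a − 22b = 12.5;  Well 13−Well 11: 101a + 249b = 24.4.
Solving gives a = −0.19785, b = 0.17824.
Gradient magnitude |∇z| = √(a² + b²) = √(0.03914 + 0.03177) = 0.26630.
True dip = arctan(0.26630) = 14.9°, dipping toward SE (azimuth ≈ 132°).

14.9°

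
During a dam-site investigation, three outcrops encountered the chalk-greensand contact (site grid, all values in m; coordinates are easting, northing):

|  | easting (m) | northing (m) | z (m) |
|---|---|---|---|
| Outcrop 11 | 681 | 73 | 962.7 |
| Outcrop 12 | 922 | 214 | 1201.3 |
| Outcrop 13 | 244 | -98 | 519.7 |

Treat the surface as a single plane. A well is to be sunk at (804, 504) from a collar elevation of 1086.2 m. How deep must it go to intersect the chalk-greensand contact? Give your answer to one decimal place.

Let the plane be z = a·easting + b·northing + c.
Outcrop 12−Outcrop 11: 241a + 141b = 238.6;  Outcrop 13−Outcrop 11: −437a − 171b = −443.
Solving gives a = 1.06157, b = −0.12226.
Then c = 962.7 − a·681 − b·73 = 248.70.
At (804, 504): z_contact = 853.50 − 61.62 + 248.70 = 1040.58 m.
Depth below ground = 1086.2 − 1040.58 = 45.6 m.

45.6 m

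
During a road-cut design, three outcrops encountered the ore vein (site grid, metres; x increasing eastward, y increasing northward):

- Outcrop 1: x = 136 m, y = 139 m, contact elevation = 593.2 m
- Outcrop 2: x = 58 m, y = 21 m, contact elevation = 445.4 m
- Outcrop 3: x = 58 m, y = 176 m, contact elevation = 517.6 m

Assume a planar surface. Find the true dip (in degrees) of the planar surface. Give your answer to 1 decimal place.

52.0°

Two edge vectors: Outcrop 1→Outcrop 2 = (-78, -118, -147.8), Outcrop 1→Outcrop 3 = (-78, 37, -75.6).
Normal n = (Outcrop 1→Outcrop 2) × (Outcrop 1→Outcrop 3) = (14389.4, 5631.6, -12090).
So ∂z/∂x = −n_x/n_z = 1.19019 and ∂z/∂y = −n_y/n_z = 0.46581.
Gradient magnitude |∇z| = √(a² + b²) = √(1.41655 + 0.21698) = 1.27810.
True dip = arctan(1.27810) = 52.0°, dipping toward WSW (azimuth ≈ 249°).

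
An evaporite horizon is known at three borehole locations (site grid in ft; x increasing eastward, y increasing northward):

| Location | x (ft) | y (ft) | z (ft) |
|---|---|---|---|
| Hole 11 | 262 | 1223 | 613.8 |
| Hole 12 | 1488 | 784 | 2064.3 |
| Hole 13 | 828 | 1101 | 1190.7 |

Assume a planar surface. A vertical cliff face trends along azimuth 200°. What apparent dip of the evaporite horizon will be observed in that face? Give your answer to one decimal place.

39.2°

Two edge vectors: Hole 11→Hole 12 = (1226, -439, 1450.5), Hole 11→Hole 13 = (566, -122, 576.9).
Normal n = (Hole 11→Hole 12) × (Hole 11→Hole 13) = (-76298.1, 113703.6, 98902).
So ∂z/∂x = −n_x/n_z = 0.77145 and ∂z/∂y = −n_y/n_z = −1.14966.
Unit vector along 200° is (sin 200°, cos 200°) = (-0.3420, -0.9397).
Slope in that direction = a·(-0.3420) + b·(-0.9397) = 0.81647.
Apparent dip = arctan|0.81647| = 39.2° (true dip is 54.2°, so apparent ≤ true as expected).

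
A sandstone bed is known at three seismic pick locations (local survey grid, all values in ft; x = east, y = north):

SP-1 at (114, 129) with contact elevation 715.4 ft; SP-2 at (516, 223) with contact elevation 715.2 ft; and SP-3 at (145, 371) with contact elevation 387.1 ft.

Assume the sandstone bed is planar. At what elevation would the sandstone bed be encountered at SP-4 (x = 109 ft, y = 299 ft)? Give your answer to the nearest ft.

Let the plane be z = a·x + b·y + c.
SP-2−SP-1: 402a + 94b = −0.2;  SP-3−SP-1: 31a + 242b = −328.3.
Solving gives a = 0.32650, b = −1.39844.
Then c = 715.4 − a·114 − b·129 = 858.58.
At (109, 299): z = 35.6 − 418.1 + 858.58 = 476.0 ft.

476 ft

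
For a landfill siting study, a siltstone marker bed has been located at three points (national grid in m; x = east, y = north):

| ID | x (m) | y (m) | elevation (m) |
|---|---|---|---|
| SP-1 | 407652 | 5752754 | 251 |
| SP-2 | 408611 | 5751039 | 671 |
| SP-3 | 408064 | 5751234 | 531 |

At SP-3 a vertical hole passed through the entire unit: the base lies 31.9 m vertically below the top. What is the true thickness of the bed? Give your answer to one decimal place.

31.0 m

Two edge vectors: SP-1→SP-2 = (959, -1715, 420), SP-1→SP-3 = (412, -1520, 280).
Normal n = (SP-1→SP-2) × (SP-1→SP-3) = (158200, -95480, -751100).
So ∂z/∂x = −n_x/n_z = 0.21062 and ∂z/∂y = −n_y/n_z = −0.12712.
|∇z| = √(a²+b²) = 0.24601, so dip δ = arctan(0.24601) = 13.82°.
True thickness = vertical thickness × cos δ = 31.9 × cos 13.82° = 31.0 m.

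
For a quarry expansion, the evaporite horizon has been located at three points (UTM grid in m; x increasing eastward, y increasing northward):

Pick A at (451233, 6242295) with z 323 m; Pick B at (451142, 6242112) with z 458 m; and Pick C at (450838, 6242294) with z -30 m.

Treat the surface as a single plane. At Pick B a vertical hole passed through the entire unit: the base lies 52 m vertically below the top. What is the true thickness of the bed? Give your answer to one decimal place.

Two edge vectors: Pick A→Pick B = (-91, -183, 135), Pick A→Pick C = (-395, -1, -353).
Normal n = (Pick A→Pick B) × (Pick A→Pick C) = (64734, -85448, -72194).
So ∂z/∂x = −n_x/n_z = 0.89667 and ∂z/∂y = −n_y/n_z = −1.18359.
|∇z| = √(a²+b²) = 1.48489, so dip δ = arctan(1.48489) = 56.04°.
True thickness = vertical thickness × cos δ = 52 × cos 56.04° = 29.0 m.

29.0 m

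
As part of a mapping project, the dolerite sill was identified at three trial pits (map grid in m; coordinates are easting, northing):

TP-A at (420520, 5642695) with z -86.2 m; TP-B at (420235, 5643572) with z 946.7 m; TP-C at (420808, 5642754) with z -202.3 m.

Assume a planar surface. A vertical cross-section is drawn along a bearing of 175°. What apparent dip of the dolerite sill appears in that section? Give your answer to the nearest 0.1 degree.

Two edge vectors: TP-A→TP-B = (-285, 877, 1032.9), TP-A→TP-C = (288, 59, -116.1).
Normal n = (TP-A→TP-B) × (TP-A→TP-C) = (-162760.8, 264386.7, -269391).
So ∂z/∂easting = −n_x/n_z = −0.60418 and ∂z/∂northing = −n_y/n_z = 0.98142.
Unit vector along 175° is (sin 175°, cos 175°) = (0.0872, -0.9962).
Slope in that direction = a·(0.0872) + b·(-0.9962) = −1.03035.
Apparent dip = arctan|1.03035| = 45.9° (true dip is 49.1°, so apparent ≤ true as expected).

45.9°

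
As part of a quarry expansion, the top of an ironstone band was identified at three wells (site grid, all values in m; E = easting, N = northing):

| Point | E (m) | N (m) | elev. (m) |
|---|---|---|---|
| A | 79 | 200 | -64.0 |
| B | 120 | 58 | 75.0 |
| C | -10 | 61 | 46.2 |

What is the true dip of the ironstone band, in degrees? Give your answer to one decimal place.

Let the plane be z = a·E + b·N + c.
B−A: 41a − 142b = 139;  C−A: −89a − 139b = 110.2.
Solving gives a = 0.20028, b = −0.92104.
Gradient magnitude |∇z| = √(a² + b²) = √(0.04011 + 0.84832) = 0.94257.
True dip = arctan(0.94257) = 43.3°, dipping toward NNW (azimuth ≈ 348°).

43.3°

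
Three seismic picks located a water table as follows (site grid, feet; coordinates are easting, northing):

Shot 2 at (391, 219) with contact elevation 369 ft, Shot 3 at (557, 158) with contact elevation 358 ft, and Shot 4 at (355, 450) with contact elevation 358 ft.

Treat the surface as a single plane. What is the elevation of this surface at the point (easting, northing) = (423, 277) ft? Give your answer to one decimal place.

362.6 ft

Two edge vectors: Shot 2→Shot 3 = (166, -61, -11), Shot 2→Shot 4 = (-36, 231, -11).
Normal n = (Shot 2→Shot 3) × (Shot 2→Shot 4) = (3212, 2222, 36150).
So ∂z/∂easting = −n_x/n_z = −0.08885 and ∂z/∂northing = −n_y/n_z = −0.06147.
Intercept c from Shot 2: 369 + 34.74 + 13.46 = 417.20.
At (423, 277): z = −37.6 − 17.0 + 417.20 = 362.6 ft.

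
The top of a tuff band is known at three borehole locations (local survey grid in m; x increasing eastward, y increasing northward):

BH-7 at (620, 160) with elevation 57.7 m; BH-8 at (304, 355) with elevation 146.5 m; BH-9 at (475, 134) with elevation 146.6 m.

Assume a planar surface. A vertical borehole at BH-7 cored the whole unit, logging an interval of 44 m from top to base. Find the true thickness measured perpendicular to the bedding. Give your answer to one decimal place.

36.4 m

Let the plane be z = a·x + b·y + c.
BH-8−BH-7: −316a + 195b = 88.8;  BH-9−BH-7: −145a − 26b = 88.9.
Solving gives a = −0.53833, b = −0.41699.
|∇z| = √(a²+b²) = 0.68094, so dip δ = arctan(0.68094) = 34.25°.
True thickness = vertical thickness × cos δ = 44 × cos 34.25° = 36.4 m.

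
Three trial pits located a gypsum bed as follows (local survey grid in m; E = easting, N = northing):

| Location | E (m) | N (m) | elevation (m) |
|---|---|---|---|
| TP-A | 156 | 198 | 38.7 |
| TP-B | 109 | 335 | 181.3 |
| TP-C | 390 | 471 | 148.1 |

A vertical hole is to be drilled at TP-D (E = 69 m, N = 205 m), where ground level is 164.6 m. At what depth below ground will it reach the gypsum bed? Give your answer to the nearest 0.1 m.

73.5 m

Let the plane be z = a·E + b·N + c.
TP-B−TP-A: −47a + 137b = 142.6;  TP-C−TP-A: 234a + 273b = 109.4.
Solving gives a = −0.53336, b = 0.85790.
Then c = 38.7 − a·156 − b·198 = −47.96.
At (69, 205): z_contact = −36.80 + 175.87 − 47.96 = 91.11 m.
Depth below ground = 164.6 − 91.11 = 73.5 m.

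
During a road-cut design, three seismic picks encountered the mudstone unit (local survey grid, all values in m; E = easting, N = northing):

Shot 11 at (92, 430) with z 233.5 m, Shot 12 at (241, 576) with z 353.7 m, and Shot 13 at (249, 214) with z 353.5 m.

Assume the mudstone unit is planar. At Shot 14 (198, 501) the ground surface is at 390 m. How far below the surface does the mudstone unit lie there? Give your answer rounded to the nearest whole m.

72 m

Two edge vectors: Shot 11→Shot 12 = (149, 146, 120.2), Shot 11→Shot 13 = (157, -216, 120).
Normal n = (Shot 11→Shot 12) × (Shot 11→Shot 13) = (43483.2, 991.4, -55106).
So ∂z/∂E = −n_x/n_z = 0.78908 and ∂z/∂N = −n_y/n_z = 0.01799.
Intercept c from Shot 11: 233.5 − 72.60 − 7.74 = 153.17.
At (198, 501): z_contact = 156.2 + 9.0 + 153.17 = 318.4 m.
Depth below ground = 390 − 318.4 = 72 m.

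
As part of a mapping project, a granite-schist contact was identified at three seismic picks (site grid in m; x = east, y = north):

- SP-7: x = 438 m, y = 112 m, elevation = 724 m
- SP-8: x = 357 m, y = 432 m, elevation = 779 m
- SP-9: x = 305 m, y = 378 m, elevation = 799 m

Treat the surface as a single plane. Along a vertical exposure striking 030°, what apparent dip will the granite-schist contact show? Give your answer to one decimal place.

9.8°

Two edge vectors: SP-7→SP-8 = (-81, 320, 55), SP-7→SP-9 = (-133, 266, 75).
Normal n = (SP-7→SP-8) × (SP-7→SP-9) = (9370, -1240, 21014).
So ∂z/∂x = −n_x/n_z = −0.44589 and ∂z/∂y = −n_y/n_z = 0.05901.
Unit vector along 030° is (sin 30°, cos 30°) = (0.5000, 0.8660).
Slope in that direction = a·(0.5000) + b·(0.8660) = −0.17184.
Apparent dip = arctan|0.17184| = 9.8° (true dip is 24.2°, so apparent ≤ true as expected).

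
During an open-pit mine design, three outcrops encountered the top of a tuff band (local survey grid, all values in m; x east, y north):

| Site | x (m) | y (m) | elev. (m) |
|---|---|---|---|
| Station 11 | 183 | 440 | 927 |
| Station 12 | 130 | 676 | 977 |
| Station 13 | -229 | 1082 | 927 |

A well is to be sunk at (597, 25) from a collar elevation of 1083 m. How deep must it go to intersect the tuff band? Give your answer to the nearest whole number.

Two edge vectors: Station 11→Station 12 = (-53, 236, 50), Station 11→Station 13 = (-412, 642, 0).
Normal n = (Station 11→Station 12) × (Station 11→Station 13) = (-32100, -20600, 63206).
So ∂z/∂x = −n_x/n_z = 0.50786 and ∂z/∂y = −n_y/n_z = 0.32592.
Intercept c from Station 11: 927 − 92.94 − 143.40 = 690.66.
At (597, 25): z_contact = 303.2 + 8.1 + 690.66 = 1002.0 m.
Depth below ground = 1083 − 1002.0 = 81 m.

81 m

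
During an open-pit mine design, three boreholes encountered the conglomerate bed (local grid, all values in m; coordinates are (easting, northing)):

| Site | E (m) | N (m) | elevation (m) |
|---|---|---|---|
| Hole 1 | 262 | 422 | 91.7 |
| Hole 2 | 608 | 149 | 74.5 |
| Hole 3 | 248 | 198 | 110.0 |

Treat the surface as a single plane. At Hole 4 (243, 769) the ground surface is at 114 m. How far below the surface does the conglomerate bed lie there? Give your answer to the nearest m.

Two edge vectors: Hole 1→Hole 2 = (346, -273, -17.2), Hole 1→Hole 3 = (-14, -224, 18.3).
Normal n = (Hole 1→Hole 2) × (Hole 1→Hole 3) = (-8848.7, -6091, -81326).
So ∂z/∂E = −n_x/n_z = −0.10881 and ∂z/∂N = −n_y/n_z = −0.07490.
Intercept c from Hole 1: 91.7 + 28.51 + 31.61 = 151.81.
At (243, 769): z_contact = −26.4 − 57.6 + 151.81 = 67.8 m.
Depth below ground = 114 − 67.8 = 46 m.

46 m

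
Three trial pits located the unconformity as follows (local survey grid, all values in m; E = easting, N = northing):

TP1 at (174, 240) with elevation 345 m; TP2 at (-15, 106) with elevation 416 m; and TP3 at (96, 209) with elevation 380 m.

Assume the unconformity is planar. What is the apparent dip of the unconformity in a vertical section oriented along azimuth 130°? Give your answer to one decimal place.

Two edge vectors: TP1→TP2 = (-189, -134, 71), TP1→TP3 = (-78, -31, 35).
Normal n = (TP1→TP2) × (TP1→TP3) = (-2489, 1077, -4593).
So ∂z/∂E = −n_x/n_z = −0.54191 and ∂z/∂N = −n_y/n_z = 0.23449.
Unit vector along 130° is (sin 130°, cos 130°) = (0.7660, -0.6428).
Slope in that direction = a·(0.7660) + b·(-0.6428) = −0.56585.
Apparent dip = arctan|0.56585| = 29.5° (true dip is 30.6°, so apparent ≤ true as expected).

29.5°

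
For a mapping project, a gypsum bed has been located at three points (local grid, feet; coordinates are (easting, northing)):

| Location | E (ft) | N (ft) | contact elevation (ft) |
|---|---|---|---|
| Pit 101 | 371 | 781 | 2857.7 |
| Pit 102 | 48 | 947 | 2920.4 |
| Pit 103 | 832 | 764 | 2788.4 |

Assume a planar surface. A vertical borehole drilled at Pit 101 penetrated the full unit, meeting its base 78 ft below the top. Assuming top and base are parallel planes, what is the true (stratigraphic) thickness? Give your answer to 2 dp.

76.86 ft

Let the plane be z = a·E + b·N + c.
Pit 102−Pit 101: −323a + 166b = 62.7;  Pit 103−Pit 101: 461a − 17b = −69.3.
Solving gives a = −0.14694, b = 0.09180.
|∇z| = √(a²+b²) = 0.17326, so dip δ = arctan(0.17326) = 9.83°.
True thickness = vertical thickness × cos δ = 78 × cos 9.83° = 76.86 ft.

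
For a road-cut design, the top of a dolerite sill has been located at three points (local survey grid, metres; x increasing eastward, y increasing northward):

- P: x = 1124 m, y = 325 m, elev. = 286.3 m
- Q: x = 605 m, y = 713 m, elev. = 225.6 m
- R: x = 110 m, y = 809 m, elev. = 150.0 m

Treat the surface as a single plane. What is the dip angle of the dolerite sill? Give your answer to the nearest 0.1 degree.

Let the plane be z = a·x + b·y + c.
Q−P: −519a + 388b = −60.7;  R−P: −1014a + 484b = −136.3.
Solving gives a = 0.16526, b = 0.06461.
Gradient magnitude |∇z| = √(a² + b²) = √(0.02731 + 0.00417) = 0.17744.
True dip = arctan(0.17744) = 10.1°, dipping toward WSW (azimuth ≈ 249°).

10.1°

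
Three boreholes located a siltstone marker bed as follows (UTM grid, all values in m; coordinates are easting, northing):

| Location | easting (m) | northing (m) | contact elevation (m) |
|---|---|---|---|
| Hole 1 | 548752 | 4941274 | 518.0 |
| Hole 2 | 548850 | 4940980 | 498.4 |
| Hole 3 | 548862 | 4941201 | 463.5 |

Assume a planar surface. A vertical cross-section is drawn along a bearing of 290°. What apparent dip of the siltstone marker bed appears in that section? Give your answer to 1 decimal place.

26.6°

Let the plane be z = a·easting + b·northing + c.
Hole 2−Hole 1: 98a − 294b = −19.6;  Hole 3−Hole 1: 110a − 73b = −54.5.
Solving gives a = −0.57938, b = −0.12646.
Unit vector along 290° is (sin 290°, cos 290°) = (-0.9397, 0.3420).
Slope in that direction = a·(-0.9397) + b·(0.3420) = 0.50119.
Apparent dip = arctan|0.50119| = 26.6° (true dip is 30.7°, so apparent ≤ true as expected).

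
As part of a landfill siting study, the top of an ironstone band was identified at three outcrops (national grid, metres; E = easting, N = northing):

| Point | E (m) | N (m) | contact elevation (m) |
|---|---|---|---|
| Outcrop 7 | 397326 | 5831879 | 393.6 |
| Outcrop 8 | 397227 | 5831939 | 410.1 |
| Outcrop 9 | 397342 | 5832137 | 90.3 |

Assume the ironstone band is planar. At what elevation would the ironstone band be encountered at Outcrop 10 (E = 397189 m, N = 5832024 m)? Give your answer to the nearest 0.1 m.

346.8 m

Two edge vectors: Outcrop 7→Outcrop 8 = (-99, 60, 16.5), Outcrop 7→Outcrop 9 = (16, 258, -303.3).
Normal n = (Outcrop 7→Outcrop 8) × (Outcrop 7→Outcrop 9) = (-22455, -29762.7, -26502).
So ∂z/∂E = −n_x/n_z = −0.847294544 and ∂z/∂N = −n_y/n_z = −1.123035997.
Intercept c from Outcrop 7: 393.6 + 336652.15 + 6549410.05 = 6886455.80.
At (397189, 5832024): z = −336536.1 − 6549572.9 + 6886455.80 = 346.8 m.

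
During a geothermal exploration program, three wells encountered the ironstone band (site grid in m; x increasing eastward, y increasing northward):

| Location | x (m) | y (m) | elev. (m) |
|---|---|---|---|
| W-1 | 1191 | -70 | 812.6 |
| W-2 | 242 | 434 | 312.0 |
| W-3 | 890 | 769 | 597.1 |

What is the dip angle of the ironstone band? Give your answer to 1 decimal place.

26.1°

Two edge vectors: W-1→W-2 = (-949, 504, -500.6), W-1→W-3 = (-301, 839, -215.5).
Normal n = (W-1→W-2) × (W-1→W-3) = (311391.4, -53828.9, -644507).
So ∂z/∂x = −n_x/n_z = 0.48315 and ∂z/∂y = −n_y/n_z = −0.08352.
Gradient magnitude |∇z| = √(a² + b²) = √(0.23343 + 0.00698) = 0.49031.
True dip = arctan(0.49031) = 26.1°, dipping toward W (azimuth ≈ 280°).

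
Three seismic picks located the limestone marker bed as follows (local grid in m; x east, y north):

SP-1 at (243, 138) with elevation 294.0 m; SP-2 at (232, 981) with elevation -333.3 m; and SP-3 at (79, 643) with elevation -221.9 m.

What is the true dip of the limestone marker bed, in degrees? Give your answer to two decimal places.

Two edge vectors: SP-1→SP-2 = (-11, 843, -627.3), SP-1→SP-3 = (-164, 505, -515.9).
Normal n = (SP-1→SP-2) × (SP-1→SP-3) = (-118117.2, 97202.3, 132697).
So ∂z/∂x = −n_x/n_z = 0.89013 and ∂z/∂y = −n_y/n_z = −0.73251.
Gradient magnitude |∇z| = √(a² + b²) = √(0.79233 + 0.53658) = 1.15278.
True dip = arctan(1.15278) = 49.06°, dipping toward NW (azimuth ≈ 309°).

49.06°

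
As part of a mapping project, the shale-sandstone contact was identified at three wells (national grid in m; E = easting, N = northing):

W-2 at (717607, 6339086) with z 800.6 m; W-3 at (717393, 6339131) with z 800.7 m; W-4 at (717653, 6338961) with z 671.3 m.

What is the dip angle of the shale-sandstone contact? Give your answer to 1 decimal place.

48.9°

Two edge vectors: W-2→W-3 = (-214, 45, 0.1), W-2→W-4 = (46, -125, -129.3).
Normal n = (W-2→W-3) × (W-2→W-4) = (-5806, -27665.6, 24680).
So ∂z/∂E = −n_x/n_z = 0.23525 and ∂z/∂N = −n_y/n_z = 1.12097.
Gradient magnitude |∇z| = √(a² + b²) = √(0.05534 + 1.25658) = 1.14539.
True dip = arctan(1.14539) = 48.9°, dipping toward SSW (azimuth ≈ 192°).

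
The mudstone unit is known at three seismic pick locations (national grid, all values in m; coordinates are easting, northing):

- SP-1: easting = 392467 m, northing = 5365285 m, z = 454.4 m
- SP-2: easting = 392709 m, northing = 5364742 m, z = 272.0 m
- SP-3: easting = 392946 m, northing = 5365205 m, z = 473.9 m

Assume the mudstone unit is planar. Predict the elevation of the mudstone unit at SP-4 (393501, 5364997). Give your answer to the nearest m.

Let the plane be z = a·easting + b·northing + c.
SP-2−SP-1: 242a − 543b = −182.4;  SP-3−SP-1: 479a − 80b = 19.5.
Solving gives a = 0.10459755, b = 0.38252782.
Then c = 454.4 − a·392467 − b·5365285 = −2092967.47.
At (393501, 5364997): z = 41159.2 + 2052260.6 − 2092967.47 = 452.4 m.

452 m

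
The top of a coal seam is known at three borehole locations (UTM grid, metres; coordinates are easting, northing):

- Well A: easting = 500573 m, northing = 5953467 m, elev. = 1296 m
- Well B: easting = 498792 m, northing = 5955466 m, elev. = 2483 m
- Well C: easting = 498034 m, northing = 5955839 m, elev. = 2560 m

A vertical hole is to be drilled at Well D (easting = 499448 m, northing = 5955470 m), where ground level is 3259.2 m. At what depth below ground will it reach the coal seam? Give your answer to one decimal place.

Let the plane be z = a·easting + b·northing + c.
Well B−Well A: −1781a + 1999b = 1187;  Well C−Well A: −2539a + 2372b = 1264.
Solving gives a = 0.339426674, b = 0.896207557.
Then c = 1296 − a·500573 − b·5953467 = −5504153.94.
At (499448, 5955470): z_contact = 169525.97 + 5337337.22 − 5504153.94 = 2709.25 m.
Depth below ground = 3259.2 − 2709.25 = 550.0 m.

550.0 m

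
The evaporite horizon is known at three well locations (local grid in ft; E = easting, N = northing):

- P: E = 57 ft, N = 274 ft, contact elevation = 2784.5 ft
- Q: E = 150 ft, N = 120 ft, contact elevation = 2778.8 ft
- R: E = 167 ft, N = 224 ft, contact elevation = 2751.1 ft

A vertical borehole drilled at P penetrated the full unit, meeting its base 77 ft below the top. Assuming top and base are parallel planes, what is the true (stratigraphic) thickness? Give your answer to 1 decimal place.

Let the plane be z = a·E + b·N + c.
Q−P: 93a − 154b = −5.7;  R−P: 110a − 50b = −33.4.
Solving gives a = −0.39533, b = −0.20172.
|∇z| = √(a²+b²) = 0.44382, so dip δ = arctan(0.44382) = 23.93°.
True thickness = vertical thickness × cos δ = 77 × cos 23.93° = 70.4 ft.

70.4 ft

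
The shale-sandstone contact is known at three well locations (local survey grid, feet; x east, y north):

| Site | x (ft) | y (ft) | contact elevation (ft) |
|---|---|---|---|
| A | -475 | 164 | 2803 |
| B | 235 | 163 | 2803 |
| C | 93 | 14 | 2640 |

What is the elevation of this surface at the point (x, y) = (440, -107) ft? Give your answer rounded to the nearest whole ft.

Let the plane be z = a·x + b·y + c.
B−A: 710a − 1b = 0;  C−A: 568a − 150b = −163.
Solving gives a = 0.00154, b = 1.09249.
Then c = 2803 − a·-475 − b·164 = 2624.56.
At (440, -107): z = 0.7 − 116.9 + 2624.56 = 2508.3 ft.

2508 ft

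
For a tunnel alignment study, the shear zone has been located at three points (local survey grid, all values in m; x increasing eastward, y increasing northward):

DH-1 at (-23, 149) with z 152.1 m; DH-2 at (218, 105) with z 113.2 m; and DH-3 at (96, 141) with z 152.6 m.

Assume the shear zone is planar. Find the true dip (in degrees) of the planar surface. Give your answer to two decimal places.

55.21°

Let the plane be z = a·x + b·y + c.
DH-2−DH-1: 241a − 44b = −38.9;  DH-3−DH-1: 119a − 8b = 0.5.
Solving gives a = 0.10073, b = 1.43579.
Gradient magnitude |∇z| = √(a² + b²) = √(0.01015 + 2.06150) = 1.43932.
True dip = arctan(1.43932) = 55.21°, dipping toward S (azimuth ≈ 184°).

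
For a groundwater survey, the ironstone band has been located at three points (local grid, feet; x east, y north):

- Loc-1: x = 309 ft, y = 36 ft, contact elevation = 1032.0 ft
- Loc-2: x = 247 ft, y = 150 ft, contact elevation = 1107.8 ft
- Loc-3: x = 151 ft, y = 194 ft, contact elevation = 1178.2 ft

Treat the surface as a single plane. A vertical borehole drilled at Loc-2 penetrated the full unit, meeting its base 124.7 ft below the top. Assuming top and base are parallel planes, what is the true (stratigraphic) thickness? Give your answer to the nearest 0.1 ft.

103.5 ft

Let the plane be z = a·x + b·y + c.
Loc-2−Loc-1: −62a + 114b = 75.8;  Loc-3−Loc-1: −158a + 158b = 146.2.
Solving gives a = −0.57089, b = 0.35443.
|∇z| = √(a²+b²) = 0.67196, so dip δ = arctan(0.67196) = 33.90°.
True thickness = vertical thickness × cos δ = 124.7 × cos 33.90° = 103.5 ft.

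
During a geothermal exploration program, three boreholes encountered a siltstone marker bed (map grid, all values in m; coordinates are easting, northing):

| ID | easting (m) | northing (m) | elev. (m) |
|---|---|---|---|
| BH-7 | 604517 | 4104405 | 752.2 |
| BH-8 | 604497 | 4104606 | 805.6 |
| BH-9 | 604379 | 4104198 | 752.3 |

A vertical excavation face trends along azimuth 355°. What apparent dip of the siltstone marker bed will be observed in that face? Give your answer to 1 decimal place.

Two edge vectors: BH-7→BH-8 = (-20, 201, 53.4), BH-7→BH-9 = (-138, -207, 0.1).
Normal n = (BH-7→BH-8) × (BH-7→BH-9) = (11073.9, -7367.2, 31878).
So ∂z/∂easting = −n_x/n_z = −0.34738 and ∂z/∂northing = −n_y/n_z = 0.23111.
Unit vector along 355° is (sin 355°, cos 355°) = (-0.0872, 0.9962).
Slope in that direction = a·(-0.0872) + b·(0.9962) = 0.26050.
Apparent dip = arctan|0.26050| = 14.6° (true dip is 22.6°, so apparent ≤ true as expected).

14.6°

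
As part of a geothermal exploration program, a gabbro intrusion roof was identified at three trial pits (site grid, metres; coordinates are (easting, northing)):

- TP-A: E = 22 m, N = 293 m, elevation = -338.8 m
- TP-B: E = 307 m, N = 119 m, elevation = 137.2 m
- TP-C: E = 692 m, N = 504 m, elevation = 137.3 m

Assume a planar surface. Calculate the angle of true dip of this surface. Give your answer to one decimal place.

Two edge vectors: TP-A→TP-B = (285, -174, 476), TP-A→TP-C = (670, 211, 476.1).
Normal n = (TP-A→TP-B) × (TP-A→TP-C) = (-183277.4, 183231.5, 176715).
So ∂z/∂E = −n_x/n_z = 1.03714 and ∂z/∂N = −n_y/n_z = −1.03688.
Gradient magnitude |∇z| = √(a² + b²) = √(1.07565 + 1.07511) = 1.46655.
True dip = arctan(1.46655) = 55.7°, dipping toward NW (azimuth ≈ 315°).

55.7°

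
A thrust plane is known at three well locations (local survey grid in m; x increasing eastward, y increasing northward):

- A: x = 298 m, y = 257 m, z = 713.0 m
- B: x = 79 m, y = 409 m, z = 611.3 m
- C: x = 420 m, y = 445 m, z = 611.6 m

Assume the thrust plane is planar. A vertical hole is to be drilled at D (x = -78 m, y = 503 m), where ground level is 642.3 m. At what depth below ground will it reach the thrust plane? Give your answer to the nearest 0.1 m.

Two edge vectors: A→B = (-219, 152, -101.7), A→C = (122, 188, -101.4).
Normal n = (A→B) × (A→C) = (3706.8, -34614, -59716).
So ∂z/∂x = −n_x/n_z = 0.06207 and ∂z/∂y = −n_y/n_z = −0.57964.
Intercept c from A: 713 − 18.50 + 148.97 = 843.47.
At (-78, 503): z_contact = −4.84 − 291.56 + 843.47 = 547.07 m.
Depth below ground = 642.3 − 547.07 = 95.2 m.

95.2 m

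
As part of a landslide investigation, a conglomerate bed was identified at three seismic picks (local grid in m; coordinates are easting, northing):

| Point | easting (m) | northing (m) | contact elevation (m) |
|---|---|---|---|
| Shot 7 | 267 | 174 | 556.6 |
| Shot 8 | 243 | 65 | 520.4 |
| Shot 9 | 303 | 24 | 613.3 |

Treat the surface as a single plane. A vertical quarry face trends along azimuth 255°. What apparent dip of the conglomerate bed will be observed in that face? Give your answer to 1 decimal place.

56.1°

Let the plane be z = a·easting + b·northing + c.
Shot 8−Shot 7: −24a − 109b = −36.2;  Shot 9−Shot 7: 36a − 150b = 56.7.
Solving gives a = 1.54310, b = −0.00766.
Unit vector along 255° is (sin 255°, cos 255°) = (-0.9659, -0.2588).
Slope in that direction = a·(-0.9659) + b·(-0.2588) = −1.48854.
Apparent dip = arctan|1.48854| = 56.1° (true dip is 57.1°, so apparent ≤ true as expected).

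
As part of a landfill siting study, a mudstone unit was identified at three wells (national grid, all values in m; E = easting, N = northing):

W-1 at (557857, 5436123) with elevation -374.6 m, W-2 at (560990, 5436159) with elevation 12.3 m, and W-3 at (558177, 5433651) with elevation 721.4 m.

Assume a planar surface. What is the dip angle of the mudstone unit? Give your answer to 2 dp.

Let the plane be z = a·E + b·N + c.
W-2−W-1: 3133a + 36b = 386.9;  W-3−W-1: 320a − 2472b = 1096.
Solving gives a = 0.12840, b = −0.42674.
Gradient magnitude |∇z| = √(a² + b²) = √(0.01649 + 0.18211) = 0.44564.
True dip = arctan(0.44564) = 24.02°, dipping toward NNW (azimuth ≈ 343°).

24.02°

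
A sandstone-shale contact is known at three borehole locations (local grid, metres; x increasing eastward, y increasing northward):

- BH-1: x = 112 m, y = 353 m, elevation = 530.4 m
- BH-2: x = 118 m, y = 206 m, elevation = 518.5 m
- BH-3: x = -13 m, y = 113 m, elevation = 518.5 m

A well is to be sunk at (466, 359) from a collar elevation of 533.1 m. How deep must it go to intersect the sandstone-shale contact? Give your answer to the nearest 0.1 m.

22.0 m

Let the plane be z = a·x + b·y + c.
BH-2−BH-1: 6a − 147b = −11.9;  BH-3−BH-1: −125a − 240b = −11.9.
Solving gives a = −0.05585, b = 0.07867.
Then c = 530.4 − a·112 − b·353 = 508.88.
At (466, 359): z_contact = −26.03 + 28.24 + 508.88 = 511.10 m.
Depth below ground = 533.1 − 511.10 = 22.0 m.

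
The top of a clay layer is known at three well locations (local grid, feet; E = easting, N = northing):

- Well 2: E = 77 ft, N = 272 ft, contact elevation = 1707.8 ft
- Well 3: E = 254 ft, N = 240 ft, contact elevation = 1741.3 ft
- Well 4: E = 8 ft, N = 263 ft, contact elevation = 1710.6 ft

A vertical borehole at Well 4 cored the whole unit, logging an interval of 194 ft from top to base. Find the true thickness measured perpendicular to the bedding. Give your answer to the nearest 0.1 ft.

155.9 ft

Two edge vectors: Well 2→Well 3 = (177, -32, 33.5), Well 2→Well 4 = (-69, -9, 2.8).
Normal n = (Well 2→Well 3) × (Well 2→Well 4) = (211.9, -2807.1, -3801).
So ∂z/∂E = −n_x/n_z = 0.05575 and ∂z/∂N = −n_y/n_z = −0.73852.
|∇z| = √(a²+b²) = 0.74062, so dip δ = arctan(0.74062) = 36.52°.
True thickness = vertical thickness × cos δ = 194 × cos 36.52° = 155.9 ft.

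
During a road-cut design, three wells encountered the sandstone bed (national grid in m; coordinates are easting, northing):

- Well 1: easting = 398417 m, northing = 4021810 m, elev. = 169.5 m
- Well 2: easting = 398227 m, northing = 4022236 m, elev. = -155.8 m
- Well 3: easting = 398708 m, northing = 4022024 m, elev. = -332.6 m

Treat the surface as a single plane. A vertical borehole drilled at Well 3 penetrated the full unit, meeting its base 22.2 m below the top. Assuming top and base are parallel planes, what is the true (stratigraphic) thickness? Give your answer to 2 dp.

12.61 m

Let the plane be z = a·easting + b·northing + c.
Well 2−Well 1: −190a + 426b = −325.3;  Well 3−Well 1: 291a + 214b = −502.1.
Solving gives a = −0.87641, b = −1.15450.
|∇z| = √(a²+b²) = 1.44948, so dip δ = arctan(1.44948) = 55.40°.
True thickness = vertical thickness × cos δ = 22.2 × cos 55.40° = 12.61 m.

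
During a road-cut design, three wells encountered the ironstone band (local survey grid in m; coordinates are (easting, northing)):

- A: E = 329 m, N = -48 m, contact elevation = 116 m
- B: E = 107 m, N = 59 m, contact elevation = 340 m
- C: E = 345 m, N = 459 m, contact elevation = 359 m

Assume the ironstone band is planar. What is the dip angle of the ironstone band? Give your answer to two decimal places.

42.52°

Two edge vectors: A→B = (-222, 107, 224), A→C = (16, 507, 243).
Normal n = (A→B) × (A→C) = (-87567, 57530, -114266).
So ∂z/∂E = −n_x/n_z = −0.76634 and ∂z/∂N = −n_y/n_z = 0.50347.
Gradient magnitude |∇z| = √(a² + b²) = √(0.58728 + 0.25349) = 0.91693.
True dip = arctan(0.91693) = 42.52°, dipping toward ESE (azimuth ≈ 123°).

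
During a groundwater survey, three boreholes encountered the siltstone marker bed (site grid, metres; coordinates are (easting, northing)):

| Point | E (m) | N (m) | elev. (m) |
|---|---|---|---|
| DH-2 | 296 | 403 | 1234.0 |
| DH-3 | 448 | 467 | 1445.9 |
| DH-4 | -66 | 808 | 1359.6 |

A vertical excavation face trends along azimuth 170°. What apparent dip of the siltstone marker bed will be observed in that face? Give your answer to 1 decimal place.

Let the plane be z = a·E + b·N + c.
DH-3−DH-2: 152a + 64b = 211.9;  DH-4−DH-2: −362a + 405b = 125.6.
Solving gives a = 0.91801, b = 1.13067.
Unit vector along 170° is (sin 170°, cos 170°) = (0.1736, -0.9848).
Slope in that direction = a·(0.1736) + b·(-0.9848) = −0.95408.
Apparent dip = arctan|0.95408| = 43.7° (true dip is 55.5°, so apparent ≤ true as expected).

43.7°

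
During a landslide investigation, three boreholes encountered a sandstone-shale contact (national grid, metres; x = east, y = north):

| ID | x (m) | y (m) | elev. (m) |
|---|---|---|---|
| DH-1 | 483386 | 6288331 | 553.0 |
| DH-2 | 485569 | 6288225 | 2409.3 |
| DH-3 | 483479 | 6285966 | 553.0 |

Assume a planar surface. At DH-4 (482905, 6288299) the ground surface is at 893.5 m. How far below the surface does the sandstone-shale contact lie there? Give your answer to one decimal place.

751.4 m

Two edge vectors: DH-1→DH-2 = (2183, -106, 1856.3), DH-1→DH-3 = (93, -2365, 0).
Normal n = (DH-1→DH-2) × (DH-1→DH-3) = (4390149.5, 172635.9, -5152937).
So ∂z/∂x = −n_x/n_z = 0.851970342 and ∂z/∂y = −n_y/n_z = 0.033502428.
Intercept c from DH-1: 553 − 411830.54 − 210674.36 = −621951.89.
At (482905, 6288299): z_contact = 411420.74 + 210673.28 − 621951.89 = 142.13 m.
Depth below ground = 893.5 − 142.13 = 751.4 m.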